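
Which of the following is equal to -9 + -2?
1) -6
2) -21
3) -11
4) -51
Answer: 3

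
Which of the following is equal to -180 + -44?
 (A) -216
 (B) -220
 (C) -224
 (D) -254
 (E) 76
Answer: C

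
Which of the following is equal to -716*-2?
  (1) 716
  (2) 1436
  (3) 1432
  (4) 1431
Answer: 3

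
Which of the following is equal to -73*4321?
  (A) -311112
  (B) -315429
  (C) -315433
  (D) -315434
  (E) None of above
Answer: C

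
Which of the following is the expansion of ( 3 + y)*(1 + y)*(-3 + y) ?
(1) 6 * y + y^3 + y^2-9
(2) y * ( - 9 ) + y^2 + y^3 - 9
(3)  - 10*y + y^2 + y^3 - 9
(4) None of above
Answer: 2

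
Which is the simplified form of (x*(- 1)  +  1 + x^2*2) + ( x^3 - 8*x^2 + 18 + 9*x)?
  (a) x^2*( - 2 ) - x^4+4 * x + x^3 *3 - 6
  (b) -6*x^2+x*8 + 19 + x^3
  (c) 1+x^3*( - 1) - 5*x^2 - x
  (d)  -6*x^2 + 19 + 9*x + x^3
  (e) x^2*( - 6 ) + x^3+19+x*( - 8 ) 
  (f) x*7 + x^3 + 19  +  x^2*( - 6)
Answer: b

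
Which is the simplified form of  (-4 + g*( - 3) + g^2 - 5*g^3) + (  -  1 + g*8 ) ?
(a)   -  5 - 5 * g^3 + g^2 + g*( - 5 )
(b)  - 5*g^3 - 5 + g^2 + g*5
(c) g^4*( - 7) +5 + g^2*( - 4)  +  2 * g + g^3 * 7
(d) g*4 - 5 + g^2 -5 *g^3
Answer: b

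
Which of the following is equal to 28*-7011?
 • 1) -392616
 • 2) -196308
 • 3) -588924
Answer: 2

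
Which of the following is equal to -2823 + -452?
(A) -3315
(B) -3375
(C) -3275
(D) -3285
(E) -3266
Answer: C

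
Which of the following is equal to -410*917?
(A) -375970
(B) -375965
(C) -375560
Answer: A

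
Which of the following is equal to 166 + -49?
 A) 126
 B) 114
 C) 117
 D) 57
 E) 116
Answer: C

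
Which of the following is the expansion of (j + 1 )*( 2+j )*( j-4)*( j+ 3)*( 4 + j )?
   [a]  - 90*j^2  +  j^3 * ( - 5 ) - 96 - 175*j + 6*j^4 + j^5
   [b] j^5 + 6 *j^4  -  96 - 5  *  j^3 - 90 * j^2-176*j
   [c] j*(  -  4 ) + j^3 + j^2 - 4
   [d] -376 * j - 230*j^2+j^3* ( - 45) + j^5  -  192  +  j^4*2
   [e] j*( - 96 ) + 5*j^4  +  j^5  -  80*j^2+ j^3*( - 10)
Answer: b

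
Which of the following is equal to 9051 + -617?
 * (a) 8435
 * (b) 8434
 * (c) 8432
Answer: b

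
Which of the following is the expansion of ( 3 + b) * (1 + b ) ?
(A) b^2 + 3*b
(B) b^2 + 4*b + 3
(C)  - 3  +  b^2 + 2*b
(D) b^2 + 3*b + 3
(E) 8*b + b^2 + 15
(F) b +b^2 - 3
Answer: B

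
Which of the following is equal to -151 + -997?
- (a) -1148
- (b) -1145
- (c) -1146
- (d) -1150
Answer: a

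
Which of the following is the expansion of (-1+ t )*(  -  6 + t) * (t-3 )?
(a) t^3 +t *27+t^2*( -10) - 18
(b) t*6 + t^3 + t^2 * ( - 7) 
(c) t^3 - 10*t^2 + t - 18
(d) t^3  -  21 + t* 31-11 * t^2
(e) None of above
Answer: a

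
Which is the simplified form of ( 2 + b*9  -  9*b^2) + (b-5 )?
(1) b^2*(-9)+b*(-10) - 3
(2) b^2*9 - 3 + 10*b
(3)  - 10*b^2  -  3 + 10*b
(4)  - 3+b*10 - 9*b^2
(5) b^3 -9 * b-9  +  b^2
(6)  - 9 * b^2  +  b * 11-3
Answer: 4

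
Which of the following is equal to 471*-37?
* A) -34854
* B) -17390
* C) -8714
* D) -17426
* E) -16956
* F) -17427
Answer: F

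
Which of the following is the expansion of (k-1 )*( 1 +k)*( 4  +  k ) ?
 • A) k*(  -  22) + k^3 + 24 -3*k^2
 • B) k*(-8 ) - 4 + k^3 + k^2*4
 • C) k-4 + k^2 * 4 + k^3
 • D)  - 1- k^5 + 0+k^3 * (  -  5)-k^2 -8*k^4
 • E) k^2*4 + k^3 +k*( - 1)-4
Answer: E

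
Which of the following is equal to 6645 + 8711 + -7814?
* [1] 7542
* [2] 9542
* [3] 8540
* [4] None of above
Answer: 1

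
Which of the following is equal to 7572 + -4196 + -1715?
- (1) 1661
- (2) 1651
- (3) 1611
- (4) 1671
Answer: 1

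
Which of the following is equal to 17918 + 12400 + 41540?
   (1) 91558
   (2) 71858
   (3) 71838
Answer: 2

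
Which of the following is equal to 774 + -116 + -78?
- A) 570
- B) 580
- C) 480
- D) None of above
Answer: B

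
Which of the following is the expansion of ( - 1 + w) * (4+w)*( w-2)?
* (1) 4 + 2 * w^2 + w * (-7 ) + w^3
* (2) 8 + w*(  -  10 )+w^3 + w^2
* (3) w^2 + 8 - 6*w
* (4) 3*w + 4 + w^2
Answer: 2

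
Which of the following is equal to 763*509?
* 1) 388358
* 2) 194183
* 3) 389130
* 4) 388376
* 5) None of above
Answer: 5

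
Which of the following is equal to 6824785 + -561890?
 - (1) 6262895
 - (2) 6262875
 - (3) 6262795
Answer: 1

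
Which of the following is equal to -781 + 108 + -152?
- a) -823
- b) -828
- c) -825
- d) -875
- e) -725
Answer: c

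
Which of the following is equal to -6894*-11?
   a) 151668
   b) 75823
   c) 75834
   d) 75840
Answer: c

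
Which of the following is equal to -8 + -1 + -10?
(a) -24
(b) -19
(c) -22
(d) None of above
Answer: b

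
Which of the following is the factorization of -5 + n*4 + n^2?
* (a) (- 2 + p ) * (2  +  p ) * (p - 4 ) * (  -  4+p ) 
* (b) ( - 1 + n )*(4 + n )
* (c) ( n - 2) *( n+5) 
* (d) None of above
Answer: d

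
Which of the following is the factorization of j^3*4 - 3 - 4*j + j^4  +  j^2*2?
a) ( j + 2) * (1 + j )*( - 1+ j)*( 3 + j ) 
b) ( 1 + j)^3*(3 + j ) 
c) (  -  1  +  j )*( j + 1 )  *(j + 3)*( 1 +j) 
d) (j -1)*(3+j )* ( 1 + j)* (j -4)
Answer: c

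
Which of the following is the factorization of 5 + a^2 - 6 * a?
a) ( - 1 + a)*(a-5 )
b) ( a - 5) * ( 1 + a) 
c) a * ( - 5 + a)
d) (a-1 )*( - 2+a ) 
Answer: a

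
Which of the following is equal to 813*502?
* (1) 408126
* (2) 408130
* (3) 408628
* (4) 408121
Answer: 1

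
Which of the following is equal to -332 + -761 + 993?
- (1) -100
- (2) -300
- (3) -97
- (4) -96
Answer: 1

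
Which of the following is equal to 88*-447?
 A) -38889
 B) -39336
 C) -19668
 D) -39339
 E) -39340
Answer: B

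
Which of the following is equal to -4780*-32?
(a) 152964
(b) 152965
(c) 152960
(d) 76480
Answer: c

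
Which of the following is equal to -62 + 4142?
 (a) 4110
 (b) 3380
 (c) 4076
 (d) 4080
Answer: d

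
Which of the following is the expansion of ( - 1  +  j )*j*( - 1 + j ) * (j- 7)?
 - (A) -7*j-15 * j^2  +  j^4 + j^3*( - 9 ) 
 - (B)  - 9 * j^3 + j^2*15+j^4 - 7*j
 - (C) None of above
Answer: B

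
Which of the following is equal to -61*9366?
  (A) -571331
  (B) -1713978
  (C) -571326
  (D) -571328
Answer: C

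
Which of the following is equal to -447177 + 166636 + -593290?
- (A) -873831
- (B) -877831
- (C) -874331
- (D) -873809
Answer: A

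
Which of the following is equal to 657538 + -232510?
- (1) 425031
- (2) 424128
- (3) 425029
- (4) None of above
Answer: 4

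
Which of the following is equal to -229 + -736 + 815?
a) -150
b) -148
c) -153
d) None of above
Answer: a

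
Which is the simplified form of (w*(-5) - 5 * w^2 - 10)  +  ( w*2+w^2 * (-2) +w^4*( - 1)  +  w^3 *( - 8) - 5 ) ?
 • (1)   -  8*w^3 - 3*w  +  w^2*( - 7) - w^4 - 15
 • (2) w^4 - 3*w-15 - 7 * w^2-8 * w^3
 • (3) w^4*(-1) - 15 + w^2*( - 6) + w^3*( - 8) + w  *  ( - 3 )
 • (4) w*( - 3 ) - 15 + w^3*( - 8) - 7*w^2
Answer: 1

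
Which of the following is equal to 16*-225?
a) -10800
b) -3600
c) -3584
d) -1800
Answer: b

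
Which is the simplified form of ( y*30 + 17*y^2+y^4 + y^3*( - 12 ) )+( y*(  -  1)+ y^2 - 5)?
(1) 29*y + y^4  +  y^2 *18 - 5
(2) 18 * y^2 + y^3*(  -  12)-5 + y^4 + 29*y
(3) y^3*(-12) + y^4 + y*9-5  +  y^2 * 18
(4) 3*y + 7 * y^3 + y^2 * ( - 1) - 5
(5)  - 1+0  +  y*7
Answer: 2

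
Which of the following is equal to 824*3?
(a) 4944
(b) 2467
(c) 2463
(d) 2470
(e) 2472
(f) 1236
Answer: e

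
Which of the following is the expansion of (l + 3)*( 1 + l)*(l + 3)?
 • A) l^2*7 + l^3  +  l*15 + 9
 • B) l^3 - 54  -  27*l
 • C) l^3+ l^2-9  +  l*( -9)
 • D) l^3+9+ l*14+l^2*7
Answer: A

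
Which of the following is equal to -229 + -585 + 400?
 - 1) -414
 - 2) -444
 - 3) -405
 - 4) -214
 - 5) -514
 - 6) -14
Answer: 1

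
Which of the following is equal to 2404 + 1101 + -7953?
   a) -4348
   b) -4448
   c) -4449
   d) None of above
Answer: b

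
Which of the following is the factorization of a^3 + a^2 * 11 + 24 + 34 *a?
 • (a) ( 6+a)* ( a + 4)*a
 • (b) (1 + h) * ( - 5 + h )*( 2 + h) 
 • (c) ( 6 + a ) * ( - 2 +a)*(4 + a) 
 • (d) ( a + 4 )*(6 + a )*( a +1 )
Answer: d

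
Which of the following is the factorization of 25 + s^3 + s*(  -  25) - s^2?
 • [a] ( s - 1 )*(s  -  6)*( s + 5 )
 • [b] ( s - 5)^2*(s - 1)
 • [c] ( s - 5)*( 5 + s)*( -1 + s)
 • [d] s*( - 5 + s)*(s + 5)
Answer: c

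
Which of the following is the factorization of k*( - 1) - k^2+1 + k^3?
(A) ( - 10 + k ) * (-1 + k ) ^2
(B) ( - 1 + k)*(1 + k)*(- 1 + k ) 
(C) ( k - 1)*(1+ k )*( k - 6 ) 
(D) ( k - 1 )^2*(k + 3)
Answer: B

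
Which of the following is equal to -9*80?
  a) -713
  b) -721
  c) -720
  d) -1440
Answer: c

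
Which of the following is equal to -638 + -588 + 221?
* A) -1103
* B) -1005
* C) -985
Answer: B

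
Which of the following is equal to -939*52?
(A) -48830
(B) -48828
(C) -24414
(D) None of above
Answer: B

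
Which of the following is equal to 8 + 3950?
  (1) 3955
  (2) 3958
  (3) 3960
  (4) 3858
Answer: 2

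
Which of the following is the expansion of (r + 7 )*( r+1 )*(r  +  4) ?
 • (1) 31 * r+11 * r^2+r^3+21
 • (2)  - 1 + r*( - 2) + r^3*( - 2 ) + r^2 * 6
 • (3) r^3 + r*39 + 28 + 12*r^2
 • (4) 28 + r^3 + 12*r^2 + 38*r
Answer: 3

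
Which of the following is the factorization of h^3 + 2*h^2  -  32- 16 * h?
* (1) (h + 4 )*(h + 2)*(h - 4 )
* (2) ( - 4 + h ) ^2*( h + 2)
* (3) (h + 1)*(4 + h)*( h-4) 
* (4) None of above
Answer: 1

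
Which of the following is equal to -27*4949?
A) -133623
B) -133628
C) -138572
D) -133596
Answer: A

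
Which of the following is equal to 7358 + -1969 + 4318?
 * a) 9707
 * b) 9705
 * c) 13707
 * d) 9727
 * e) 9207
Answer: a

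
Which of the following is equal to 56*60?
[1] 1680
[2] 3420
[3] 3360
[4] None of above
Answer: 3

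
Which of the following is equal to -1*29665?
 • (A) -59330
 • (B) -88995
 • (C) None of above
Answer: C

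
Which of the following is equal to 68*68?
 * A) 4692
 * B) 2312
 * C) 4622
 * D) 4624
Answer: D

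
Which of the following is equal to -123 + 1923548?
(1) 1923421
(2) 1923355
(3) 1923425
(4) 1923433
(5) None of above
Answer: 3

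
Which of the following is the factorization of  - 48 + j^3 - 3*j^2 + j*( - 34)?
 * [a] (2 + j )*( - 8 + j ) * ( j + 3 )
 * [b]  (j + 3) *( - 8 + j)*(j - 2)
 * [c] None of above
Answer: a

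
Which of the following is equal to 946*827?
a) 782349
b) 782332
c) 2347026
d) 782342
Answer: d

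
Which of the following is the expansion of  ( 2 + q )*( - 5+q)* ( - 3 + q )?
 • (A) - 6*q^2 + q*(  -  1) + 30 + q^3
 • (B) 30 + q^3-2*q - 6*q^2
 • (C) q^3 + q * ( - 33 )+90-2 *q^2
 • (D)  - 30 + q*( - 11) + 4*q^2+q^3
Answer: A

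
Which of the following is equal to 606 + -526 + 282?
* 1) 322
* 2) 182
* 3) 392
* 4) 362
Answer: 4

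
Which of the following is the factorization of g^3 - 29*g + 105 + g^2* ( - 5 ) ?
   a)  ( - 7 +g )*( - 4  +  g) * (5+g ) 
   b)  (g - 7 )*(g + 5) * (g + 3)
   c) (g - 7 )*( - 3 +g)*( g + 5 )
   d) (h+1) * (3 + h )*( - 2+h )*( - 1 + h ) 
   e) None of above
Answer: c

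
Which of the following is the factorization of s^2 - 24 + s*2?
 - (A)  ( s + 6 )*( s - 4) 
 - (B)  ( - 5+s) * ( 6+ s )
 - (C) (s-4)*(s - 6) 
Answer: A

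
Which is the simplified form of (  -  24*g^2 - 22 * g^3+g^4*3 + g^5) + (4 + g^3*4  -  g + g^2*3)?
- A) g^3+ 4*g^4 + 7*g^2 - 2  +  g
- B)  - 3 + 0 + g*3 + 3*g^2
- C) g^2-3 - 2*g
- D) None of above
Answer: D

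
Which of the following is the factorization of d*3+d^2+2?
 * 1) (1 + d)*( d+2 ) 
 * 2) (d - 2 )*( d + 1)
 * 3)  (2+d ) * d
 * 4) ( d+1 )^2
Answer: 1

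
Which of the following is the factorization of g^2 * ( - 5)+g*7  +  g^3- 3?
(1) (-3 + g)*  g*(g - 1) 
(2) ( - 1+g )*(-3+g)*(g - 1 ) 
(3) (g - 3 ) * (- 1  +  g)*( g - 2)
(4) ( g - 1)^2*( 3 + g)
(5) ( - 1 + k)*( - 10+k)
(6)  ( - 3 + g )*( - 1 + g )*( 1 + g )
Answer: 2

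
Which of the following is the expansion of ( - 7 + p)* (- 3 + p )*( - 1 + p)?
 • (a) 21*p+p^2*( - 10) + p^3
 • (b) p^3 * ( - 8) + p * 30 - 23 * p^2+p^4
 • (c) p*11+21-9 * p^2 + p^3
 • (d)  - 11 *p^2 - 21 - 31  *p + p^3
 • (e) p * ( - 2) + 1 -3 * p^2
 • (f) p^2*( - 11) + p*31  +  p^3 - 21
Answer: f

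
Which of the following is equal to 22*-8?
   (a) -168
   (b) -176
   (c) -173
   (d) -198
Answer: b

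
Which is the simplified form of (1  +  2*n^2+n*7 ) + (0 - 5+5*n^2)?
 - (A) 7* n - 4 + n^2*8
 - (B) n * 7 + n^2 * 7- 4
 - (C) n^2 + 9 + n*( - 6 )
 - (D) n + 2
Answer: B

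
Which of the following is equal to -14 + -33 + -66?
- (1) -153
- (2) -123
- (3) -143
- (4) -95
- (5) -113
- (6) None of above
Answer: 5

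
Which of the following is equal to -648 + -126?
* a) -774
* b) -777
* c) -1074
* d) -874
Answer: a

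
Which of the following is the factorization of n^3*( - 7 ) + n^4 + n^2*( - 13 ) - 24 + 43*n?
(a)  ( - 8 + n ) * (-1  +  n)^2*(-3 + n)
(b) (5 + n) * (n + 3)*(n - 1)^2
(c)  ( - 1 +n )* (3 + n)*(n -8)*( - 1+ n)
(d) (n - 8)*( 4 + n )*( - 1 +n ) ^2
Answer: c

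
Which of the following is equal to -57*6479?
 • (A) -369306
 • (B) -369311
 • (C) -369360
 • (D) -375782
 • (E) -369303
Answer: E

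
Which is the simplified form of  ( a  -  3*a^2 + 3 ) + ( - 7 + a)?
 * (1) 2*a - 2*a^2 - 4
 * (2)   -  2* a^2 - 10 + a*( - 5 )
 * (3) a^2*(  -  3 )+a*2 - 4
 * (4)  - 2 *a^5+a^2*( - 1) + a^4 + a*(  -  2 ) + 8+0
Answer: 3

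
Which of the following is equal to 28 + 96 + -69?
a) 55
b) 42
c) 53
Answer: a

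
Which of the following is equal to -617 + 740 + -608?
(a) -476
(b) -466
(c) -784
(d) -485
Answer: d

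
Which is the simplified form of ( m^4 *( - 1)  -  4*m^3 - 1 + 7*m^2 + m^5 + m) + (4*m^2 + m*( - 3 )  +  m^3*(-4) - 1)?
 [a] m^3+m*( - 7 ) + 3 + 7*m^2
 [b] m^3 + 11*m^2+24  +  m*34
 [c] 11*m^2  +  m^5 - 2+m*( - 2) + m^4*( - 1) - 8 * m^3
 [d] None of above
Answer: c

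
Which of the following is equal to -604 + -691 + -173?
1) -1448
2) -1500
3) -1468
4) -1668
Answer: 3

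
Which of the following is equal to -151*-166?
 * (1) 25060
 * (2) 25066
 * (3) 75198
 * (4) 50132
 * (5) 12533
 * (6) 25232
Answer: 2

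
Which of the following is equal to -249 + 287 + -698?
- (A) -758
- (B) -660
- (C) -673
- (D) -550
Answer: B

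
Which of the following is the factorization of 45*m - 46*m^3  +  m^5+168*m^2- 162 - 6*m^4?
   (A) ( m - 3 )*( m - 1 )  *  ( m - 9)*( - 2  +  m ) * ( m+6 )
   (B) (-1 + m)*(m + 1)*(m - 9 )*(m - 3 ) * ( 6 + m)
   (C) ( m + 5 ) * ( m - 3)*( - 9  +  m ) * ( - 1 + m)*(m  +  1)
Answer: B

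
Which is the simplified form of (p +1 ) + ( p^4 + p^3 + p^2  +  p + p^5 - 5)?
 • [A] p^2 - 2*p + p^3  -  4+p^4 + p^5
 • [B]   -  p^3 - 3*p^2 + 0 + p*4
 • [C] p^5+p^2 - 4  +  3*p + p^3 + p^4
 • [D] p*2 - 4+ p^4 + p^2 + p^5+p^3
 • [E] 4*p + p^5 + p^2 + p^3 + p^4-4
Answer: D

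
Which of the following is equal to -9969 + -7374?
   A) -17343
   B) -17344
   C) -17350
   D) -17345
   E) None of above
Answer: A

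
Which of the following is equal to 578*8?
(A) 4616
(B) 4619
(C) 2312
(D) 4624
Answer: D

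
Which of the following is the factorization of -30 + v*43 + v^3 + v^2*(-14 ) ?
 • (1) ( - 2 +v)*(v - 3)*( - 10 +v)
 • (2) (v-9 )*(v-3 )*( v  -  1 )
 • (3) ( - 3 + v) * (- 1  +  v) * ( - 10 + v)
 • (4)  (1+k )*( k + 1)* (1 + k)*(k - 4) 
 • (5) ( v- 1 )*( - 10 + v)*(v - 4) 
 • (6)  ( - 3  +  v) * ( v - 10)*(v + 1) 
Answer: 3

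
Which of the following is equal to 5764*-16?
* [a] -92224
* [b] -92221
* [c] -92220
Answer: a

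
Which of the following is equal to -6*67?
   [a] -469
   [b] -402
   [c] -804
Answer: b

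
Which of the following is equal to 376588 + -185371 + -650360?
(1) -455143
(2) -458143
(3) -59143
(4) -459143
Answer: 4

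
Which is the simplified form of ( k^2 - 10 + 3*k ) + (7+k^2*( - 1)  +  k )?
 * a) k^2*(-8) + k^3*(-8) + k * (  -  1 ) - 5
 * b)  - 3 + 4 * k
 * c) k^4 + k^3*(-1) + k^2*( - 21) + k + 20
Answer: b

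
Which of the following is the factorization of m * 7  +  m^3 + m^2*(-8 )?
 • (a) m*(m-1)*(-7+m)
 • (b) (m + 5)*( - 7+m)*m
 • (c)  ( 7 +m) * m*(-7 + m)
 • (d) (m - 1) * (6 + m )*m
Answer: a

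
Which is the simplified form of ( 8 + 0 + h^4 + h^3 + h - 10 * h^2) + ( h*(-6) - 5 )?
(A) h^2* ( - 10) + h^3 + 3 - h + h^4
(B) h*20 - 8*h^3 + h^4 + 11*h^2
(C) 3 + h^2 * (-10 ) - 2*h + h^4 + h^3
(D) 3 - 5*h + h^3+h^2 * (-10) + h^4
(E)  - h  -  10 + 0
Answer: D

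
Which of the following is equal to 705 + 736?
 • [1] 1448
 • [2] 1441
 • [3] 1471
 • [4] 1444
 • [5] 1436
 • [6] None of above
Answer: 2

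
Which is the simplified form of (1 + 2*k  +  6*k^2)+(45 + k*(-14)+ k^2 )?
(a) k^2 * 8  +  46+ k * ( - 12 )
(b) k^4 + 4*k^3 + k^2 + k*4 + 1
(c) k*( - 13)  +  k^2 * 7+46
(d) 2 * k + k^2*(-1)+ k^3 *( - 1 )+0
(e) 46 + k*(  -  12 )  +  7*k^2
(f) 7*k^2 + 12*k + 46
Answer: e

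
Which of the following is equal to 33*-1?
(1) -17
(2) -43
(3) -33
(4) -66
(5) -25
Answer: 3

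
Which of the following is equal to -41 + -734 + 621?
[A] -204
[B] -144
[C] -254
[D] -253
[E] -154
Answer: E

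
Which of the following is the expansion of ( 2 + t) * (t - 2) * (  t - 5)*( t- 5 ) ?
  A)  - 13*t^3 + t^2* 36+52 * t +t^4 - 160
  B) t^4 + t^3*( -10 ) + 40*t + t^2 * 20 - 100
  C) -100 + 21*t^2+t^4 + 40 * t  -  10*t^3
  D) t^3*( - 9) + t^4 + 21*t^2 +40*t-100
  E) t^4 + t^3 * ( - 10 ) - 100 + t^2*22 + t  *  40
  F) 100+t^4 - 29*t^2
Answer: C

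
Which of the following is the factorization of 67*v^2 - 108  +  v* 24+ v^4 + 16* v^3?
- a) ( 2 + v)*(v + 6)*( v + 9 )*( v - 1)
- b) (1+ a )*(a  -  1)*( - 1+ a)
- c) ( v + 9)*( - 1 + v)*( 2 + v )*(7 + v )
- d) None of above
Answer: a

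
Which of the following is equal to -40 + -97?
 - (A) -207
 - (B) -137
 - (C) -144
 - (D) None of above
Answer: B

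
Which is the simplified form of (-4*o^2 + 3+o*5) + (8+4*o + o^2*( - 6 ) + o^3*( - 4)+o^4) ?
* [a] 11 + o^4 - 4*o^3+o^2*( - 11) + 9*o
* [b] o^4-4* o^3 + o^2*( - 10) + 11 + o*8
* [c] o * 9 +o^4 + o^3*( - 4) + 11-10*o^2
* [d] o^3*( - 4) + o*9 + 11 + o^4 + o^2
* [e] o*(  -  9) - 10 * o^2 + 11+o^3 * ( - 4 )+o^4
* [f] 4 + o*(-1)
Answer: c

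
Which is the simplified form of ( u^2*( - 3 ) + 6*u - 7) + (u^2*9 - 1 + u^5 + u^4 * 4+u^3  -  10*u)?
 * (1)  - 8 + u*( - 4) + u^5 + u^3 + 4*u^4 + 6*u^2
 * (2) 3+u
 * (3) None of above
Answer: 1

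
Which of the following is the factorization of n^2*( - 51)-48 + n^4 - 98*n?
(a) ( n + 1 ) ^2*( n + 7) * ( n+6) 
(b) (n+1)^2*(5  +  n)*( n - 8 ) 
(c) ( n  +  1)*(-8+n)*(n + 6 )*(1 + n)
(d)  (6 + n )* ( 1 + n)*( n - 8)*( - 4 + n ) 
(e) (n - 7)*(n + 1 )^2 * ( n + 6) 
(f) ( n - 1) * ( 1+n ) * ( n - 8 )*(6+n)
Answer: c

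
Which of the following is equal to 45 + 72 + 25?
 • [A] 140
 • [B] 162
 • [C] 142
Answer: C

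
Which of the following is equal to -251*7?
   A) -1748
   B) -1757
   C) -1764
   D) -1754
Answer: B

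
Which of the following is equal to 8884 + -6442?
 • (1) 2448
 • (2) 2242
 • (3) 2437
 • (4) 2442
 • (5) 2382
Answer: 4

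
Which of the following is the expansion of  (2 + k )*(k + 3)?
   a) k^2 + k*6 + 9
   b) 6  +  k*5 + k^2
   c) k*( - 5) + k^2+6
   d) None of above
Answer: b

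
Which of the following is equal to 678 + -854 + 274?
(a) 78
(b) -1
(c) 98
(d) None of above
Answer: c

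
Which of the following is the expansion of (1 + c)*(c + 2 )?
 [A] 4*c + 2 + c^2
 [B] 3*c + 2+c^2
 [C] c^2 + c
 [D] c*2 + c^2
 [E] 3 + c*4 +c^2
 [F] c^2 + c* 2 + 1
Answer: B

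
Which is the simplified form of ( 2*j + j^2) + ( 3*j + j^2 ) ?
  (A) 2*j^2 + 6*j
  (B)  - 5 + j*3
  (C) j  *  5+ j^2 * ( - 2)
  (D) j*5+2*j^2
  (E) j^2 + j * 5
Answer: D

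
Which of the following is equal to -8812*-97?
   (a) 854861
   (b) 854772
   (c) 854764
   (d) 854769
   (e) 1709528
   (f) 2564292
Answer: c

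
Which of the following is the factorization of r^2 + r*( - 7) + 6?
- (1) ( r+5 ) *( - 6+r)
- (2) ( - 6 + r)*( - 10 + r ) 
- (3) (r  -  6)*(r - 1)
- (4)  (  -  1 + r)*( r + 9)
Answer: 3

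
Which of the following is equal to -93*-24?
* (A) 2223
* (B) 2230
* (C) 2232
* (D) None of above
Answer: C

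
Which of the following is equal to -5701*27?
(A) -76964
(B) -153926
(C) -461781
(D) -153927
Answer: D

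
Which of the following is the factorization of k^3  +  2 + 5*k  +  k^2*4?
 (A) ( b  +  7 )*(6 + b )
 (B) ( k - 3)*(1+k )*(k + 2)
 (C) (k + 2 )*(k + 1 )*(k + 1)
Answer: C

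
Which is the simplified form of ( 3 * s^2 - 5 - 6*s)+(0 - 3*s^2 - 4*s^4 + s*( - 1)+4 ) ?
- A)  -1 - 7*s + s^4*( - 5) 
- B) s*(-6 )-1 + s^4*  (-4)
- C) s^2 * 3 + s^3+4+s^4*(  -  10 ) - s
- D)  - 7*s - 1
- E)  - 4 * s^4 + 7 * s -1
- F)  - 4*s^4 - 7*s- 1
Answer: F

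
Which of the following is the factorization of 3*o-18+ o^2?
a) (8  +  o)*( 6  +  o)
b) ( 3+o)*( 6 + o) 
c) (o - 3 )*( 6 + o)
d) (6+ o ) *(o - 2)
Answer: c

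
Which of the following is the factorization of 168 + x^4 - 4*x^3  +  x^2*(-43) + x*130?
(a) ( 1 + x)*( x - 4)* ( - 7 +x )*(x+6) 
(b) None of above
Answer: a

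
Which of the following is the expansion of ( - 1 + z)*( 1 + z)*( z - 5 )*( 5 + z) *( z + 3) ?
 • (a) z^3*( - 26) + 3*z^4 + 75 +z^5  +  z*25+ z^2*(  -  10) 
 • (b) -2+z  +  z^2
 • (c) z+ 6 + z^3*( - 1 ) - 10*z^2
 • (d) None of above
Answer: d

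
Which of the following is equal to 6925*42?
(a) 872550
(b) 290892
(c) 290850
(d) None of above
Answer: c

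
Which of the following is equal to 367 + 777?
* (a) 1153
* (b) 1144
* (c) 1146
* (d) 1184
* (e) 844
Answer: b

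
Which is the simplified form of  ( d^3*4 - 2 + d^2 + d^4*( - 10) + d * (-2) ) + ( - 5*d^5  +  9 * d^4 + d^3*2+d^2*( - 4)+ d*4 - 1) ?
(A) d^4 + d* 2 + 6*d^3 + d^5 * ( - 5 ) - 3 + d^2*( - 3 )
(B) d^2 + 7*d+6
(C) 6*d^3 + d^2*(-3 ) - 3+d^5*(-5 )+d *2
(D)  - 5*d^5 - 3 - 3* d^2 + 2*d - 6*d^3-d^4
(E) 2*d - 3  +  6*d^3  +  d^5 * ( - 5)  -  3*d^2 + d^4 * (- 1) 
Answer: E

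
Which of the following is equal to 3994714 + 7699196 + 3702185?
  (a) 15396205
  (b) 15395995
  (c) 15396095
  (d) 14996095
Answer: c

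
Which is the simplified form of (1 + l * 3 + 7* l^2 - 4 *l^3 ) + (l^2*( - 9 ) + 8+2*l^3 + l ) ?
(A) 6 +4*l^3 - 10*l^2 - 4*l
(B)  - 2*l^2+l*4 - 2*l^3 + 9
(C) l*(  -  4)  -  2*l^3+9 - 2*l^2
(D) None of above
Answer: B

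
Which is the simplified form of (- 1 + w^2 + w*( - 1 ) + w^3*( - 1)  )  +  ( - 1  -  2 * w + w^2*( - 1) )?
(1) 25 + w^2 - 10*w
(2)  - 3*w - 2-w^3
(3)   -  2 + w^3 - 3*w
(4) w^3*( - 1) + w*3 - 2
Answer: 2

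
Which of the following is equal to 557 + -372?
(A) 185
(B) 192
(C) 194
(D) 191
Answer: A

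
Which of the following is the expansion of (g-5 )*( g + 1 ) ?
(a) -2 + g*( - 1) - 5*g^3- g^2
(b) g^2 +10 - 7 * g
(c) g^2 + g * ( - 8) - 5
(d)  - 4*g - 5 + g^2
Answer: d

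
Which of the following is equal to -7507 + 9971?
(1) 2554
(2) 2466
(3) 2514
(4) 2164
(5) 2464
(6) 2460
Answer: 5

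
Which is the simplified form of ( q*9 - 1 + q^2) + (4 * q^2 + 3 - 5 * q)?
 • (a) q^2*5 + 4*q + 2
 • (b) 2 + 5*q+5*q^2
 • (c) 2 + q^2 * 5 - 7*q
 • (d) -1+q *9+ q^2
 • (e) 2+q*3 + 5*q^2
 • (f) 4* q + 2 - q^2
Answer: a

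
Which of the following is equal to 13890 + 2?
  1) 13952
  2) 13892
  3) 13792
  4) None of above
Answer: 2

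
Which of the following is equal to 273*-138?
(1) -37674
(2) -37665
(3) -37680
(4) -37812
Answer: 1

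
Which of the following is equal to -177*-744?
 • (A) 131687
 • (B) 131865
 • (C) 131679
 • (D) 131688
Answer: D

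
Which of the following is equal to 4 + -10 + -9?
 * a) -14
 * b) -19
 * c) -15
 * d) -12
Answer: c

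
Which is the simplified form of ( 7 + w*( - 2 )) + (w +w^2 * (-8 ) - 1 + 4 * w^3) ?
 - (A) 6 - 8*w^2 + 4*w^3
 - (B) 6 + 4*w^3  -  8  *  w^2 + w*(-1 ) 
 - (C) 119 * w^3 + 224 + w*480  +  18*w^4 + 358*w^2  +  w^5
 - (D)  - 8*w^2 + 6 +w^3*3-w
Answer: B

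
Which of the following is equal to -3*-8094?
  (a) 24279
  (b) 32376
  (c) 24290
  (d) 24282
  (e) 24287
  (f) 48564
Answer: d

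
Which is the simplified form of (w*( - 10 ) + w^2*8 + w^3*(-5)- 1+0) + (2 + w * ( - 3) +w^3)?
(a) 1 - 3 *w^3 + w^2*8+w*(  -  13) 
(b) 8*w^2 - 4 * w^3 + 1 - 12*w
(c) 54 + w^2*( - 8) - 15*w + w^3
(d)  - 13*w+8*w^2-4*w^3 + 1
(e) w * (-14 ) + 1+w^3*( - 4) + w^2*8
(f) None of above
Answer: d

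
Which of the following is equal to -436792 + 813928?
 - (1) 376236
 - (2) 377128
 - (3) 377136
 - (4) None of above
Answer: 3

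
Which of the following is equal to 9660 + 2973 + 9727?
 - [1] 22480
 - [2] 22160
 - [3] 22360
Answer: 3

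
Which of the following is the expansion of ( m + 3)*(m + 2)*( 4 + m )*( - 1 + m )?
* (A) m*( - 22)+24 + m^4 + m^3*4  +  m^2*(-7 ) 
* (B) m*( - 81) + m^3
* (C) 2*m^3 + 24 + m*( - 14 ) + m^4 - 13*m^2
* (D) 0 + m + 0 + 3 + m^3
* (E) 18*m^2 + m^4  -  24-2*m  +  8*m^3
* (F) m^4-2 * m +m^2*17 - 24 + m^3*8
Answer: F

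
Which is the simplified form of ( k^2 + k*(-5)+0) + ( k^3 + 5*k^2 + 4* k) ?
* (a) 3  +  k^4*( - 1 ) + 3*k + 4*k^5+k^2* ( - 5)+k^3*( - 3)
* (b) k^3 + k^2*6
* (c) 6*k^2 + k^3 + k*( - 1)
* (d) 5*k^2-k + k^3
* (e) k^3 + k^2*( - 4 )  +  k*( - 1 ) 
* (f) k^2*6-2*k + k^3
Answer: c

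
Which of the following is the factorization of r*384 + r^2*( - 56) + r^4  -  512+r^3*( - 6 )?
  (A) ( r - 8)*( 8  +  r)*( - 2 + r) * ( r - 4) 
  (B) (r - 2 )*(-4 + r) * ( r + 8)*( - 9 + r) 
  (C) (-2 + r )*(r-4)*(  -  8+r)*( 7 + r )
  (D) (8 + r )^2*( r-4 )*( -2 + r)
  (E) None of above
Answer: A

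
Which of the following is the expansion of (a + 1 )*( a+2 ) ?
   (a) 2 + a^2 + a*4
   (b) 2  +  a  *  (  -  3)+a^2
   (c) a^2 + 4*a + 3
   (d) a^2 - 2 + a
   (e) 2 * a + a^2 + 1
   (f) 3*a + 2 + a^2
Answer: f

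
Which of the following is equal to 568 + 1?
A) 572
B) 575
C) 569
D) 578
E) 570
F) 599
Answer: C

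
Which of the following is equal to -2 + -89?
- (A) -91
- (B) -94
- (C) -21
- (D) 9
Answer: A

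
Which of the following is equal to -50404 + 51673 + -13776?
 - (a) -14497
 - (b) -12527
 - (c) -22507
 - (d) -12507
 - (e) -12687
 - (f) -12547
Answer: d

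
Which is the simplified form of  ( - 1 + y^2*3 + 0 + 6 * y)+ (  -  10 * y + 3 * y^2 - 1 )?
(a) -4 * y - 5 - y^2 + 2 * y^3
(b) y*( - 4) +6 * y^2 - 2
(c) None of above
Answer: b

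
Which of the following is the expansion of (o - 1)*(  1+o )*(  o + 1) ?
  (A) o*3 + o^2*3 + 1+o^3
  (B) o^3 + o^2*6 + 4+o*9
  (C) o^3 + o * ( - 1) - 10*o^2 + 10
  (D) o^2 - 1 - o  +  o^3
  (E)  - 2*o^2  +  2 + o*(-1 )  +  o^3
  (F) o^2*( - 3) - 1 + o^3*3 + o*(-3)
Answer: D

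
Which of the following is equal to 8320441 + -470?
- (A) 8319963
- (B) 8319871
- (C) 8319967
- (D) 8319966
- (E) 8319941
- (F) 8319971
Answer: F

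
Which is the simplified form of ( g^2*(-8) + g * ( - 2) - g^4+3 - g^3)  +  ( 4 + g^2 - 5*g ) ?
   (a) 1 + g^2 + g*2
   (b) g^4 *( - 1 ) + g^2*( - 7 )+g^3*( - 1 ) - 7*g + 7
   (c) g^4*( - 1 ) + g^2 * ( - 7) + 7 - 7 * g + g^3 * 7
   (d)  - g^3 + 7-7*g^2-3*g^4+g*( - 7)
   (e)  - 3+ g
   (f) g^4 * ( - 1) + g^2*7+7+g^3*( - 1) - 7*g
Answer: b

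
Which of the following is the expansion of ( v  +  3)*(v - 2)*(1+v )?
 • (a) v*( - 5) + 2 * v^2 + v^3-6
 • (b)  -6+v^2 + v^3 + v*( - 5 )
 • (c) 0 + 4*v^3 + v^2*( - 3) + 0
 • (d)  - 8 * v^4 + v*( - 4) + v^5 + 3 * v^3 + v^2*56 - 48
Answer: a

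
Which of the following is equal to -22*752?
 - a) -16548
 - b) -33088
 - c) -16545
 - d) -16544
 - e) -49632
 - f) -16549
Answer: d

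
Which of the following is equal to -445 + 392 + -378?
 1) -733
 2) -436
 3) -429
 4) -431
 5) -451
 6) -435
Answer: 4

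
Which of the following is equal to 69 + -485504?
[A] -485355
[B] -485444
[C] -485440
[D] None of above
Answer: D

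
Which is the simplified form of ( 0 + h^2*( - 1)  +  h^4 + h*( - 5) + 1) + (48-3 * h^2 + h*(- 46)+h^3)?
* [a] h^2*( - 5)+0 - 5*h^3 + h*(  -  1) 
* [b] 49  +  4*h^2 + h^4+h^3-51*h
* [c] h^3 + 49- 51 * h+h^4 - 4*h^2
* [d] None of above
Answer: c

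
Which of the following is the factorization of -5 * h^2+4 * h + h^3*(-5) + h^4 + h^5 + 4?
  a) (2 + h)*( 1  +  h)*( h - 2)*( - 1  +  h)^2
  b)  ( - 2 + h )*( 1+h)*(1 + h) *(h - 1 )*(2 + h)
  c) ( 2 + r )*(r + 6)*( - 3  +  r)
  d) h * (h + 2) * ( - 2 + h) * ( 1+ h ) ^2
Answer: b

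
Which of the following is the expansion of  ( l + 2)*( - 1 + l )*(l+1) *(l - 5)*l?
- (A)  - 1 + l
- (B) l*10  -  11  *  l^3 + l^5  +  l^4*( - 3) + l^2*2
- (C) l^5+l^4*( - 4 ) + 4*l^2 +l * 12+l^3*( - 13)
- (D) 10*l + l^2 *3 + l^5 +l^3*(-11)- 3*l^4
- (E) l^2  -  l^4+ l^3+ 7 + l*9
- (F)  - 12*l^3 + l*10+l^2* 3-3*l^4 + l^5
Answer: D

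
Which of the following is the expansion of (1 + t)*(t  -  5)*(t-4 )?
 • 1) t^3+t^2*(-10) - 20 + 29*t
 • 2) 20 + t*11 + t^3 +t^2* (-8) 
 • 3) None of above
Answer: 2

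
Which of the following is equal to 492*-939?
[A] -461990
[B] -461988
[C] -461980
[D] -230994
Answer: B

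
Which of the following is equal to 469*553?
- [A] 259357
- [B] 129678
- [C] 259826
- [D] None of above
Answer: A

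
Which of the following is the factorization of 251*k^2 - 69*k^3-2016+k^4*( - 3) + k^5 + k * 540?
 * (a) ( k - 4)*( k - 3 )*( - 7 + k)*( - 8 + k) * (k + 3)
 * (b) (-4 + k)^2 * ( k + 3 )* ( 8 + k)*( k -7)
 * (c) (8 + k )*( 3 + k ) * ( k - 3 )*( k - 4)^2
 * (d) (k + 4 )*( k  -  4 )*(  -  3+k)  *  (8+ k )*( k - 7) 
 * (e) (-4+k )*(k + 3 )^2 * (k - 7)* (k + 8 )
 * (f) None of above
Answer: f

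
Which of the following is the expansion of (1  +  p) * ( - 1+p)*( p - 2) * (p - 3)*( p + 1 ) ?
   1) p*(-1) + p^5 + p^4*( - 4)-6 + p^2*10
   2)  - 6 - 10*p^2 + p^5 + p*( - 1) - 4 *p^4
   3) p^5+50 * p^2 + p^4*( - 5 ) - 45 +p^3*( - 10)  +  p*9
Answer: 1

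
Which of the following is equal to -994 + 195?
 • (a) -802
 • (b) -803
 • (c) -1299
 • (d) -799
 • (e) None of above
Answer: d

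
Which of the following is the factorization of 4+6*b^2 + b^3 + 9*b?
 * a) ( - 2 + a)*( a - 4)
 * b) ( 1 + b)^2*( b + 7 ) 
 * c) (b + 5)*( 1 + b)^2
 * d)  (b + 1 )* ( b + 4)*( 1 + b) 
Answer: d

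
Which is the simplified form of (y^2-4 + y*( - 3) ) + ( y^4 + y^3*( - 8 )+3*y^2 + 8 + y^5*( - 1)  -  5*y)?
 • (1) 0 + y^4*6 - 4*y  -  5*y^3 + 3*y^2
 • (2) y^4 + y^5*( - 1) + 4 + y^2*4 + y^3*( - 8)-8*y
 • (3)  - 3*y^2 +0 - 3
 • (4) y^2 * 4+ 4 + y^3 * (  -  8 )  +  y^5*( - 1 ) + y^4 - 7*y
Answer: 2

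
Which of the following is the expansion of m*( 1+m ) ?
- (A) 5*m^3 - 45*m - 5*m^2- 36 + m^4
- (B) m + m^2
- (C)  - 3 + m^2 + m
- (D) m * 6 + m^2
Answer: B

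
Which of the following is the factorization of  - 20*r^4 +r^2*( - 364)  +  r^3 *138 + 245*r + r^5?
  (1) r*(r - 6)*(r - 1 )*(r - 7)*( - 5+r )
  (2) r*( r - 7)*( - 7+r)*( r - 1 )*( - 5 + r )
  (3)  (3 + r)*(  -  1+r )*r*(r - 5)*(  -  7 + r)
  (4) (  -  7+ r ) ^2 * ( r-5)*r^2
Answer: 2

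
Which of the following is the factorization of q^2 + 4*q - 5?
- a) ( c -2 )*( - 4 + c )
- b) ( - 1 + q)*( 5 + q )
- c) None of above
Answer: b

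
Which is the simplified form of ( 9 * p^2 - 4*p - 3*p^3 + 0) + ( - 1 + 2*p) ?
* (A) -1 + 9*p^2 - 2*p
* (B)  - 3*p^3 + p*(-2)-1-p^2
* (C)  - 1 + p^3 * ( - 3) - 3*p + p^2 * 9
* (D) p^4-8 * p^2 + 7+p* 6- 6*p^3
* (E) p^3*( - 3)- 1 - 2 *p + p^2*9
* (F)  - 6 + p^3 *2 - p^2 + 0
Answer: E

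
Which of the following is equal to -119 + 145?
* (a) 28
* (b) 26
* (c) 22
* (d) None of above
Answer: b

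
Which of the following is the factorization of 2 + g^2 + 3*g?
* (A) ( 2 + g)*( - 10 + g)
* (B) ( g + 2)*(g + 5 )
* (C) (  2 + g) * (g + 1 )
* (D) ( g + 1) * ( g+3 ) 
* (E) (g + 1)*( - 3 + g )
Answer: C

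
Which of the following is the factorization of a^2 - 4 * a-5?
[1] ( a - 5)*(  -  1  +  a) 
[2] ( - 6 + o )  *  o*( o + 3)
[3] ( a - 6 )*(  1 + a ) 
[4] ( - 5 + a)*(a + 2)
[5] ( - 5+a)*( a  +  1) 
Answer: 5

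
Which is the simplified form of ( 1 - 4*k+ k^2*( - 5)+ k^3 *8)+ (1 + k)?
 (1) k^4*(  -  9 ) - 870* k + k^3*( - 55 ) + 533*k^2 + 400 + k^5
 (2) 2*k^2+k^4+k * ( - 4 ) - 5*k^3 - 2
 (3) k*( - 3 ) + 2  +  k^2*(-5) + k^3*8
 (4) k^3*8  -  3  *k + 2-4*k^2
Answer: 3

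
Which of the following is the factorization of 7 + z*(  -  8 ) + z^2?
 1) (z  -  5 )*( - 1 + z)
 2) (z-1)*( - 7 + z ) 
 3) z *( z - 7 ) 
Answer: 2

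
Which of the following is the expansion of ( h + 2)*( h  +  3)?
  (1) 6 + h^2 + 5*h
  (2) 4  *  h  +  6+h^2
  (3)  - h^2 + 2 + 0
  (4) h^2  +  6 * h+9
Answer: 1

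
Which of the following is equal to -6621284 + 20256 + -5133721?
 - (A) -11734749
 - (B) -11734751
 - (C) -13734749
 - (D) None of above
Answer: A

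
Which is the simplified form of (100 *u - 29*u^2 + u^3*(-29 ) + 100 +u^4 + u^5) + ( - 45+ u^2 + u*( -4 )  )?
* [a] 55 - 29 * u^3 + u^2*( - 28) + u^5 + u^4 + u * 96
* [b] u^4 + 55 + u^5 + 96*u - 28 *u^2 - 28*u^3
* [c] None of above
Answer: a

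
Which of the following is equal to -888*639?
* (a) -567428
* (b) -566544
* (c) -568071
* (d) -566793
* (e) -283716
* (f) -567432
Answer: f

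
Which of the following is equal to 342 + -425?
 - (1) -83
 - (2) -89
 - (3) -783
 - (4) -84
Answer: 1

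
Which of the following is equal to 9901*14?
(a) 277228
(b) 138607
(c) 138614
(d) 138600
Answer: c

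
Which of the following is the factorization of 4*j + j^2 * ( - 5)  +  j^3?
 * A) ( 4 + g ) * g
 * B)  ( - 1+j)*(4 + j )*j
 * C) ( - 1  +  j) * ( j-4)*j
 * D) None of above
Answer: C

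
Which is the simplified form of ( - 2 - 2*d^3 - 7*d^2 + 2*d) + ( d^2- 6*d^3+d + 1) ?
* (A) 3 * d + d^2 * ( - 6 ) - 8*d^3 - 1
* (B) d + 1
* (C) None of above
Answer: A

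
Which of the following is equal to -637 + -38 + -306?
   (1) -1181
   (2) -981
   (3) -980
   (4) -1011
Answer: 2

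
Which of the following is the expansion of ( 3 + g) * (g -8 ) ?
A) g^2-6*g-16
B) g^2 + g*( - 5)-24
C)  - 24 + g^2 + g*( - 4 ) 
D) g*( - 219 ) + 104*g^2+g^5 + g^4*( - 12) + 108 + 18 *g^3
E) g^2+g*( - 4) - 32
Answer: B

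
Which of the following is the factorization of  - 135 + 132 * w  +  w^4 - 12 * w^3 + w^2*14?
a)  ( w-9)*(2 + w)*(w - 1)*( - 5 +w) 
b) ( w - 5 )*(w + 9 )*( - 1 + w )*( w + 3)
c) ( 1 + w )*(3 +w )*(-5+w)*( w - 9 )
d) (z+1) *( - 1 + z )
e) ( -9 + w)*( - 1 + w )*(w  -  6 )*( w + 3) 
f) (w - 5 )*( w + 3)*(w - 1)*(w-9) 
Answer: f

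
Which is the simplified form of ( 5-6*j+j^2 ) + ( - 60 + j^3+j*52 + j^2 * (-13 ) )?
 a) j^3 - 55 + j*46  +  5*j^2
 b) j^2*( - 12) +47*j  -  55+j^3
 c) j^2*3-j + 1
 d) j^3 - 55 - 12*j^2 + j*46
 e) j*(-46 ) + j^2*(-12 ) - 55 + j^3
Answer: d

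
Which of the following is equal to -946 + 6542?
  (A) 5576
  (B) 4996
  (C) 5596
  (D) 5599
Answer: C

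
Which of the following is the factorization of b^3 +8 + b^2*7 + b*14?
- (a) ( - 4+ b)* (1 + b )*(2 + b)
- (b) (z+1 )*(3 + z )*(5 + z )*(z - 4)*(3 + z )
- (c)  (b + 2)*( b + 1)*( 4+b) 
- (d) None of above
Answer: c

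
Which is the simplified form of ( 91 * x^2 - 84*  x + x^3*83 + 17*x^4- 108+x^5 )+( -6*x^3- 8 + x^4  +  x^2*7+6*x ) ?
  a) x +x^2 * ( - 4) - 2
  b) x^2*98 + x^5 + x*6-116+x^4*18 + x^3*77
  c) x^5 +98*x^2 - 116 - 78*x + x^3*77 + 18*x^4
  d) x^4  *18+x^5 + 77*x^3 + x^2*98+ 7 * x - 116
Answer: c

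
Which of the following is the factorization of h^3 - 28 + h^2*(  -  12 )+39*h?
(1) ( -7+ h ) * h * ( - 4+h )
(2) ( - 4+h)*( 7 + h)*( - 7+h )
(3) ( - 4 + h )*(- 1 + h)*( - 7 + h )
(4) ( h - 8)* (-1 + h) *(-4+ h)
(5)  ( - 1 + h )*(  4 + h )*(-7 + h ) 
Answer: 3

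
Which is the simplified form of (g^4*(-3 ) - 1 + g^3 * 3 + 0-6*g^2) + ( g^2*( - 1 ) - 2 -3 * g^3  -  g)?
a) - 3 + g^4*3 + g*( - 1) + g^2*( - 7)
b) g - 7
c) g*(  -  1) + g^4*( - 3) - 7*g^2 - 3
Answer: c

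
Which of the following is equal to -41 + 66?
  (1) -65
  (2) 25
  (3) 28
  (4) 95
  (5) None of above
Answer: 2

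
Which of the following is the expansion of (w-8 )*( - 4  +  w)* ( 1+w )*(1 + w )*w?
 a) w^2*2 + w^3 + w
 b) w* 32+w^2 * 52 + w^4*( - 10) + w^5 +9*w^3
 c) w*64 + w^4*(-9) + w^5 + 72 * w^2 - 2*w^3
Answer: b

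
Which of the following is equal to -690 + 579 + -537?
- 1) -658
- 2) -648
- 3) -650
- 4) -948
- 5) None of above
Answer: 2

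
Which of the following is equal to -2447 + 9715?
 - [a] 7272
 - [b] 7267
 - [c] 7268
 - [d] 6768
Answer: c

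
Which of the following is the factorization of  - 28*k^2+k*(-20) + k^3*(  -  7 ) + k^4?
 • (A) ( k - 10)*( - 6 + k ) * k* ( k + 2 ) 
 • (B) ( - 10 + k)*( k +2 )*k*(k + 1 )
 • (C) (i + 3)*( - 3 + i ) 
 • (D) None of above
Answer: B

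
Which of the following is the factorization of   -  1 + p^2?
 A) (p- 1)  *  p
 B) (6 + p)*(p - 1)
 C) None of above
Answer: C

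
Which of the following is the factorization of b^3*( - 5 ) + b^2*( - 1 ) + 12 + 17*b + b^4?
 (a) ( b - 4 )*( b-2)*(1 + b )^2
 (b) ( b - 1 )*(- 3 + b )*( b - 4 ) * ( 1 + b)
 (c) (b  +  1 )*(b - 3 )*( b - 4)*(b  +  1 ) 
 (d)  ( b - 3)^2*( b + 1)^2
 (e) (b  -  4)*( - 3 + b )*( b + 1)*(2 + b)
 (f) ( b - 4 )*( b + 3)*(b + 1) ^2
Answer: c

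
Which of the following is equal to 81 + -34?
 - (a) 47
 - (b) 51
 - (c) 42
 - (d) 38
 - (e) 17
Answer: a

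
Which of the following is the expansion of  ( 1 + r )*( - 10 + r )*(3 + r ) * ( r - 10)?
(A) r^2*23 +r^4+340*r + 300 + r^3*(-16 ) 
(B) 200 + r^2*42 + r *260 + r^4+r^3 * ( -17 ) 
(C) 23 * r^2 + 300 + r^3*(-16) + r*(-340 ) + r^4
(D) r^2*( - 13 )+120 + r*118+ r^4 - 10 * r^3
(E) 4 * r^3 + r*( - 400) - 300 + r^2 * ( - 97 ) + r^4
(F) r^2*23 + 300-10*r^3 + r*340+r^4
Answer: A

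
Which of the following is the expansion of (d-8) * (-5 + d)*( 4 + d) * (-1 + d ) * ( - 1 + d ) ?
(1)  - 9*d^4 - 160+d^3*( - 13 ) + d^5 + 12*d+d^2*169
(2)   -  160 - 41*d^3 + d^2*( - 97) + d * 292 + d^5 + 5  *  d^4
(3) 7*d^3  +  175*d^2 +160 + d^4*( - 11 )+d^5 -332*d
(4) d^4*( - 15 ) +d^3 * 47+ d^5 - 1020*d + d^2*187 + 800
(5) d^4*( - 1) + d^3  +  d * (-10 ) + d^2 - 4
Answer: 3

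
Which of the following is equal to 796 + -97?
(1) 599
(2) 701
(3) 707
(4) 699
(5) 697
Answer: 4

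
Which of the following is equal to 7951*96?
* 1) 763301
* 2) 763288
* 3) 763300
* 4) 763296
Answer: 4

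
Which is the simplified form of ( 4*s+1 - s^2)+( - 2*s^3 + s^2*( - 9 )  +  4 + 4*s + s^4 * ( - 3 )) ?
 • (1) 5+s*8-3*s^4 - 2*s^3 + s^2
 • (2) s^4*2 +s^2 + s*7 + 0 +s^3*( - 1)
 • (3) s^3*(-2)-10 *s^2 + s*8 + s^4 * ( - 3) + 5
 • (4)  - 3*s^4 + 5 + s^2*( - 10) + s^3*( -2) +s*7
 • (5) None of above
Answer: 3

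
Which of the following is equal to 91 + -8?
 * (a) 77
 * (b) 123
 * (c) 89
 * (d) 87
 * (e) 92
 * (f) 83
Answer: f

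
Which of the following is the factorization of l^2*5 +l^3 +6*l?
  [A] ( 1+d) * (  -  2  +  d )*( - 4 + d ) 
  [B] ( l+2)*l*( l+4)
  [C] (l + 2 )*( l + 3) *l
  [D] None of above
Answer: C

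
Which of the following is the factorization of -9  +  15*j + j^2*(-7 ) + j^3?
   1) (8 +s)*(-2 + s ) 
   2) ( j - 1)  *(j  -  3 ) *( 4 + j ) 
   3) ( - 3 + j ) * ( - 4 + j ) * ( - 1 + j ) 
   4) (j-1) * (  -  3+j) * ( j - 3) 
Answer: 4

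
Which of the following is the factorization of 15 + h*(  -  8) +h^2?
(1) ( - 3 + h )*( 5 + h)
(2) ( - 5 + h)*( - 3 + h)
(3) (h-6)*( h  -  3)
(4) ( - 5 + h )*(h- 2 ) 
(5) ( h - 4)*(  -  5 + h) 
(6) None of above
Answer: 2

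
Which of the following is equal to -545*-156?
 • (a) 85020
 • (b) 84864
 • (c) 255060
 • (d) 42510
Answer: a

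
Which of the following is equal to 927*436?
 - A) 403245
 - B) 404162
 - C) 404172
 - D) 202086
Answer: C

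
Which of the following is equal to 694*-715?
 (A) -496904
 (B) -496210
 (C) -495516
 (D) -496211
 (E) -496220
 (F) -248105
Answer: B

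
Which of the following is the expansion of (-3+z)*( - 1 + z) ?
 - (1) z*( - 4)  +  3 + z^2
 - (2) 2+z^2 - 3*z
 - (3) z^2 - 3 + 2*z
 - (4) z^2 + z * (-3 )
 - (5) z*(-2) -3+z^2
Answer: 1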